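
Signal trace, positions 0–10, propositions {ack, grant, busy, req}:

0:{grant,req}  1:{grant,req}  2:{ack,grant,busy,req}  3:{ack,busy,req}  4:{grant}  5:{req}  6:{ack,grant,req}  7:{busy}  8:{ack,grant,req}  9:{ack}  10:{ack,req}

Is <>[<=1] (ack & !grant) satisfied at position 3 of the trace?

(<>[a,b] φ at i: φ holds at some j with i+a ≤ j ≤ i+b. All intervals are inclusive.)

True

Check (ack & !grant) at each j in [3,4]:
  j=3: true
  j=4: false
Found at j=3 → formula holds.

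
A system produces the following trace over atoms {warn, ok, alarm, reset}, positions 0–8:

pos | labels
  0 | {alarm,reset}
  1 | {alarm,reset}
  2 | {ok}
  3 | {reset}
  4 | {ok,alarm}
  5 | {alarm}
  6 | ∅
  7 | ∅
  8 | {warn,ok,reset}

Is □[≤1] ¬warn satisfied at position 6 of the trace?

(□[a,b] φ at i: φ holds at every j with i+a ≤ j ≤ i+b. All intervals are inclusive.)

Holds

Check ¬warn at every j in [6,7]:
  j=6: true
  j=7: true
All positions satisfy it → formula holds.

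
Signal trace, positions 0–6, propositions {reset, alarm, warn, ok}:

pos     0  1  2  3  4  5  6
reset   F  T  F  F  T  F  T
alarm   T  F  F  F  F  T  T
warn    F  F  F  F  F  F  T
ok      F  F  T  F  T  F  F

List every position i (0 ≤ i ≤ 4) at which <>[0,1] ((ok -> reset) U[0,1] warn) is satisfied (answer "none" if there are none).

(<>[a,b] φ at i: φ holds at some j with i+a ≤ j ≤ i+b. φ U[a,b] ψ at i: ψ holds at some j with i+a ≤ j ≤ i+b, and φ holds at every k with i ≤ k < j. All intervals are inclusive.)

Evaluate at each i in [0,4]:
  i=0: ✗ (none in [0,1])
  i=1: ✗ (none in [1,2])
  i=2: ✗ (none in [2,3])
  i=3: ✗ (none in [3,4])
  i=4: ✓ (witness j=5)

4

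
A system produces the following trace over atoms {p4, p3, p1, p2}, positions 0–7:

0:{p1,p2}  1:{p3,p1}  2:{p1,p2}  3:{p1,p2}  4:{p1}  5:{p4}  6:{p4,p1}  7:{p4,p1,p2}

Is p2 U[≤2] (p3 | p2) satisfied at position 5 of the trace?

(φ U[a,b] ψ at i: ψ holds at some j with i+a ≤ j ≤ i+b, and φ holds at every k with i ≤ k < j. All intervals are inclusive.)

Need some j in [5,7] with (p3 | p2), and p2 at every k in [5,j-1].
  j=5: (p3 | p2) false.
  j=6: (p3 | p2) false.
  j=7: (p3 | p2) holds, but p2 fails at k=5 → not this j.
No j in the window works → until fails.

False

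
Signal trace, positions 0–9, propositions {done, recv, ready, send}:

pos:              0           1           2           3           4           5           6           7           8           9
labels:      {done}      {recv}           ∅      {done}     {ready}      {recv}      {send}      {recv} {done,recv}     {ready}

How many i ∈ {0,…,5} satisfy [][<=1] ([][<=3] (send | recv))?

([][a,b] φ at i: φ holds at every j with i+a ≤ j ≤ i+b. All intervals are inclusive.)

0

Evaluate at each i in [0,5]:
  i=0: ✗ (fails at j=0)
  i=1: ✗ (fails at j=1)
  i=2: ✗ (fails at j=2)
  i=3: ✗ (fails at j=3)
  i=4: ✗ (fails at j=4)
  i=5: ✗ (fails at j=6)
Positions where it holds: {} → 0.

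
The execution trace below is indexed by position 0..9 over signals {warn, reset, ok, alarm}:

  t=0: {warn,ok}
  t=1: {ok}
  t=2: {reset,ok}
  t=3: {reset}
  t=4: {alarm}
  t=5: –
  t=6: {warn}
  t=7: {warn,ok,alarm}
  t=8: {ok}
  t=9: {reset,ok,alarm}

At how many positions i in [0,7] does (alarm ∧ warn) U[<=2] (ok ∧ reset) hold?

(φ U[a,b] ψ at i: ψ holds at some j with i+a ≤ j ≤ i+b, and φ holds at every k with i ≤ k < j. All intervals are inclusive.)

Evaluate at each i in [0,7]:
  i=0: ✗ (lhs fails at k=0 before rhs at j=2)
  i=1: ✗ (lhs fails at k=1 before rhs at j=2)
  i=2: ✓ (rhs at j=2)
  i=3: ✗ (no rhs in [3,5])
  i=4: ✗ (no rhs in [4,6])
  i=5: ✗ (no rhs in [5,7])
  i=6: ✗ (no rhs in [6,8])
  i=7: ✗ (lhs fails at k=8 before rhs at j=9)
Positions where it holds: {2} → 1.

1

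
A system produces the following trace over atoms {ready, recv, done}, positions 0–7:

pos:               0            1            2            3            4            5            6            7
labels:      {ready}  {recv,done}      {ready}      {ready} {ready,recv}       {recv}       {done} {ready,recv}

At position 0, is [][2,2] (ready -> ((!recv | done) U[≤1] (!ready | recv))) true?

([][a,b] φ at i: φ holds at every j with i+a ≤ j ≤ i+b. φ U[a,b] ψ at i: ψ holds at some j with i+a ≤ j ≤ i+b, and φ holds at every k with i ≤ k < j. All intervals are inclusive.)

False

Check (ready -> ((!recv | done) U[≤1] (!ready | recv))) at every j in [2,2]:
  j=2: antecedent true; consequent fails → ✗
Fails at j=2 → formula fails.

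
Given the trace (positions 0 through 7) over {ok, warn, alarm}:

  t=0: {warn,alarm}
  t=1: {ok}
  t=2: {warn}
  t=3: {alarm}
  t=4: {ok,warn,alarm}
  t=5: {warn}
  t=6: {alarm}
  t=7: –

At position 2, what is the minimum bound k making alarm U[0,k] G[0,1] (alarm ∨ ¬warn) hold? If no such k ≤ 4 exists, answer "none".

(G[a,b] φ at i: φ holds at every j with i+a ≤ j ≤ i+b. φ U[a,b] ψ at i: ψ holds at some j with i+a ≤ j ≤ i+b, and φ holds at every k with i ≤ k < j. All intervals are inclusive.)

none

Need earliest j ≥ 2 with G[0,1] (alarm ∨ ¬warn), and alarm at every k in [2,j-1].
  j=2: rhs fails.
  j=3: rhs holds but lhs fails at k=2.
  j=4: rhs fails.
  j=5: rhs fails.
  j=6: rhs holds but lhs fails at k=2.
No witness within the range → none.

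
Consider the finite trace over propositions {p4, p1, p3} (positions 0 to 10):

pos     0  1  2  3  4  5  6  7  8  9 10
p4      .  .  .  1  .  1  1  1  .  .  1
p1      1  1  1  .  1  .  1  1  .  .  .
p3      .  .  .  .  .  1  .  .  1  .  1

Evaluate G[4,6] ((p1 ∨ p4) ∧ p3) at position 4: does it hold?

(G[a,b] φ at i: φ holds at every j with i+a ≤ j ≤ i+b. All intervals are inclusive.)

Check ((p1 ∨ p4) ∧ p3) at every j in [8,10]:
  j=8: false
  j=9: false
  j=10: true
Fails at j=8 → formula fails.

No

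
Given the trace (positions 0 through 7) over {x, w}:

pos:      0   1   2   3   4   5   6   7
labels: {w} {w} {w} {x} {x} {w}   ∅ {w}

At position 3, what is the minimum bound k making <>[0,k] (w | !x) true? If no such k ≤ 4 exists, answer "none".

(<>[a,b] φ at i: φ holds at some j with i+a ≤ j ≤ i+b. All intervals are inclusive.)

2

Scan j = 3,4,… for (w | !x):
  j=3: fails
  j=4: fails
  j=5: holds
First hit at j=5, so smallest k = 5-3 = 2.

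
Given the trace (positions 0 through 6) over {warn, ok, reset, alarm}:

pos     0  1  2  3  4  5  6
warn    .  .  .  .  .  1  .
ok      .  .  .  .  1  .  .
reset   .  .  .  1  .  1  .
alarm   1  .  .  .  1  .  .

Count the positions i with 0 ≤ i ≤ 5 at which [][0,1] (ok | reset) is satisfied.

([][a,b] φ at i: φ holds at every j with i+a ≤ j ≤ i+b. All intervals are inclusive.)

Evaluate at each i in [0,5]:
  i=0: ✗ (fails at j=0)
  i=1: ✗ (fails at j=1)
  i=2: ✗ (fails at j=2)
  i=3: ✓ (all of [3,4])
  i=4: ✓ (all of [4,5])
  i=5: ✗ (fails at j=6)
Positions where it holds: {3, 4} → 2.

2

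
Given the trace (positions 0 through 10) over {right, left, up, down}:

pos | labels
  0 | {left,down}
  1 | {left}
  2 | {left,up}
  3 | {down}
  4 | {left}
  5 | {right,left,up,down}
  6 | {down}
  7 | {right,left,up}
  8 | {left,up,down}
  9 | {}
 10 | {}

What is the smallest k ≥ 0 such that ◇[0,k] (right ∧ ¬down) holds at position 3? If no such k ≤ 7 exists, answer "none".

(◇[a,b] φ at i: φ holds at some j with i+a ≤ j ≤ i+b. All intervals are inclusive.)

Scan j = 3,4,… for (right ∧ ¬down):
  j=3: fails
  j=4: fails
  j=5: fails
  j=6: fails
  j=7: holds
First hit at j=7, so smallest k = 7-3 = 4.

4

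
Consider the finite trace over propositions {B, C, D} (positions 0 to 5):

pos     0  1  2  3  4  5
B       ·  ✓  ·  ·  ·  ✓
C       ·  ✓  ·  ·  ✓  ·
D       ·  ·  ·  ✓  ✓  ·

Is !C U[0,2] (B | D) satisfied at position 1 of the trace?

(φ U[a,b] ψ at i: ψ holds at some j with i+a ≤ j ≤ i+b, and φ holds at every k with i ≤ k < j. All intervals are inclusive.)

Yes

Need some j in [1,3] with (B | D), and !C at every k in [1,j-1].
  j=1: (B | D) holds; no prefix to check → satisfied.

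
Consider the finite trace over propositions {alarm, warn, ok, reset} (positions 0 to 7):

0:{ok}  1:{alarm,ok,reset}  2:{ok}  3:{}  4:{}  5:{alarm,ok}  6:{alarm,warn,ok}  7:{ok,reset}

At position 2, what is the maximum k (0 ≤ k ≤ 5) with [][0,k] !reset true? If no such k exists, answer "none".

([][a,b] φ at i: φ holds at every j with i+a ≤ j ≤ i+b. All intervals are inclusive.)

!reset must hold from j=2 onward; find where it first fails.
  j=2: holds
  j=3: holds
  j=4: holds
  j=5: holds
  j=6: holds
  j=7: fails
Holds on [2,6], so largest k = 4.

4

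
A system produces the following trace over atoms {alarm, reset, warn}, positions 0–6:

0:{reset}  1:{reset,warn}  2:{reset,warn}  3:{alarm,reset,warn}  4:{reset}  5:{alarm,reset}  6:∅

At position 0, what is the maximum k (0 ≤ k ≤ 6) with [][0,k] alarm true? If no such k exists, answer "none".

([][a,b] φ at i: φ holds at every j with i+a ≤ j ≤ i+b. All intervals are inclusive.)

none

alarm must hold from j=0 onward; find where it first fails.
  j=0: fails → no k works.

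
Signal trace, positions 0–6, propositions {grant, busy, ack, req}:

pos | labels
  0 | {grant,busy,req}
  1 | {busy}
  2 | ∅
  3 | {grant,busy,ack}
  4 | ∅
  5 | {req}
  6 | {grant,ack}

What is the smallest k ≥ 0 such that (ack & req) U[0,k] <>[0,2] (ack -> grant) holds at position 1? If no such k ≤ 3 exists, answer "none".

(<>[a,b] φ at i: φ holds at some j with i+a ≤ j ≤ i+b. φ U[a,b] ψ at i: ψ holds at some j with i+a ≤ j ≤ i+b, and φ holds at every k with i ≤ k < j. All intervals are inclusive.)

Need earliest j ≥ 1 with <>[0,2] (ack -> grant), and (ack & req) at every k in [1,j-1].
  j=1: rhs holds (empty prefix). k = 0.

0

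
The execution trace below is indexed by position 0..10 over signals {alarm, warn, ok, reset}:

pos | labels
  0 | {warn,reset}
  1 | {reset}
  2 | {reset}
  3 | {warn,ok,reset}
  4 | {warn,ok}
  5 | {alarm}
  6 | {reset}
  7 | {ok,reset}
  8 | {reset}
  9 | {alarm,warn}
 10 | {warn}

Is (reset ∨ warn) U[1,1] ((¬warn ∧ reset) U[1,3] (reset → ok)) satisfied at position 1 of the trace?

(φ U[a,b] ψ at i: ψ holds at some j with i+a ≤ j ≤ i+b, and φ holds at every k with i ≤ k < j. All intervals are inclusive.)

Holds

Need some j in [2,2] with ((¬warn ∧ reset) U[1,3] (reset → ok)), and (reset ∨ warn) at every k in [1,j-1].
  j=2: ((¬warn ∧ reset) U[1,3] (reset → ok)) holds; (reset ∨ warn) holds at every k in [1,1] → satisfied.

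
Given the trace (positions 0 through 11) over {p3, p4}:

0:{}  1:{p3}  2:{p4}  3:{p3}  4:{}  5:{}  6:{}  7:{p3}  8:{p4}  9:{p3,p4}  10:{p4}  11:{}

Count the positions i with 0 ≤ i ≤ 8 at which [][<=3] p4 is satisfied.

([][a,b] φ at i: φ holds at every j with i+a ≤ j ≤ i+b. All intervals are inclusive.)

0

Evaluate at each i in [0,8]:
  i=0: ✗ (fails at j=0)
  i=1: ✗ (fails at j=1)
  i=2: ✗ (fails at j=3)
  i=3: ✗ (fails at j=3)
  i=4: ✗ (fails at j=4)
  i=5: ✗ (fails at j=5)
  i=6: ✗ (fails at j=6)
  i=7: ✗ (fails at j=7)
  i=8: ✗ (fails at j=11)
Positions where it holds: {} → 0.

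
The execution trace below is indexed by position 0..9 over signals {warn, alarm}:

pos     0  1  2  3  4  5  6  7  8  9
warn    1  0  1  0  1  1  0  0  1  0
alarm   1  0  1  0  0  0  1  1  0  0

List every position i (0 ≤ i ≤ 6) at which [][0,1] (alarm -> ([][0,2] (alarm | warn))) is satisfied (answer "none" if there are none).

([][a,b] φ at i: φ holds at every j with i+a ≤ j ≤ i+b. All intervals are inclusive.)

Evaluate at each i in [0,6]:
  i=0: ✗ (fails at j=0)
  i=1: ✗ (fails at j=2)
  i=2: ✗ (fails at j=2)
  i=3: ✓ (all of [3,4])
  i=4: ✓ (all of [4,5])
  i=5: ✓ (all of [5,6])
  i=6: ✗ (fails at j=7)

3, 4, 5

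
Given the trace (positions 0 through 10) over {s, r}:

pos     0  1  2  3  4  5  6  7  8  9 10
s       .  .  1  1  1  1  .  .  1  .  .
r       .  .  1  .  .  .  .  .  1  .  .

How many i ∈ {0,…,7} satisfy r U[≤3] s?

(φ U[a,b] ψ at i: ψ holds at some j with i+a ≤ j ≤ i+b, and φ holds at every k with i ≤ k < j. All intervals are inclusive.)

4

Evaluate at each i in [0,7]:
  i=0: ✗ (lhs fails at k=0 before rhs at j=2)
  i=1: ✗ (lhs fails at k=1 before rhs at j=2)
  i=2: ✓ (rhs at j=2)
  i=3: ✓ (rhs at j=3)
  i=4: ✓ (rhs at j=4)
  i=5: ✓ (rhs at j=5)
  i=6: ✗ (lhs fails at k=6 before rhs at j=8)
  i=7: ✗ (lhs fails at k=7 before rhs at j=8)
Positions where it holds: {2, 3, 4, 5} → 4.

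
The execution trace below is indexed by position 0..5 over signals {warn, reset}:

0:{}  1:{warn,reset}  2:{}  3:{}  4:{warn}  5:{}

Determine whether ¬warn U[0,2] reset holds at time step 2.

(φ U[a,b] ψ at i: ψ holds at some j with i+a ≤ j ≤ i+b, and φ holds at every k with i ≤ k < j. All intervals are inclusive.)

Need some j in [2,4] with reset, and ¬warn at every k in [2,j-1].
  j=2: reset false.
  j=3: reset false.
  j=4: reset false.
No j in the window works → until fails.

Does not hold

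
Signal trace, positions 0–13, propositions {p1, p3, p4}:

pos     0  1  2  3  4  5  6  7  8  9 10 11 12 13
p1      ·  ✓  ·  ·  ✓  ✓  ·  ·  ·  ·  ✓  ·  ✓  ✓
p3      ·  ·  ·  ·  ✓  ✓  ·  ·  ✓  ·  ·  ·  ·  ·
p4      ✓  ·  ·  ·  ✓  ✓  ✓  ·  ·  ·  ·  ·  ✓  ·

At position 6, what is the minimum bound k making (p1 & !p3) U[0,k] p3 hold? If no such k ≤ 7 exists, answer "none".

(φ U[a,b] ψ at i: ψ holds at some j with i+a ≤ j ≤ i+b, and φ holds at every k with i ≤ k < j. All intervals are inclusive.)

Need earliest j ≥ 6 with p3, and (p1 & !p3) at every k in [6,j-1].
  j=6: rhs fails.
  j=7: rhs fails.
  j=8: rhs holds but lhs fails at k=6.
  j=9: rhs fails.
  j=10: rhs fails.
  j=11: rhs fails.
  j=12: rhs fails.
  j=13: rhs fails.
No witness within the range → none.

none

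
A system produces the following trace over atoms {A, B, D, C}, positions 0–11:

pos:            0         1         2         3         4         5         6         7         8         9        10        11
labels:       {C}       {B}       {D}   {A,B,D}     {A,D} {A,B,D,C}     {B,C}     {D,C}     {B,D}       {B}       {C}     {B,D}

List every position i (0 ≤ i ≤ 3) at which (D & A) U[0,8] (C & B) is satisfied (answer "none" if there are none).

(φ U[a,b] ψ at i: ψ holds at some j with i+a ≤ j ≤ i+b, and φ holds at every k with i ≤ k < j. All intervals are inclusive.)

Evaluate at each i in [0,3]:
  i=0: ✗ (lhs fails at k=0 before rhs at j=5)
  i=1: ✗ (lhs fails at k=1 before rhs at j=5)
  i=2: ✗ (lhs fails at k=2 before rhs at j=5)
  i=3: ✓ (rhs at j=5; lhs holds on [3,4])

3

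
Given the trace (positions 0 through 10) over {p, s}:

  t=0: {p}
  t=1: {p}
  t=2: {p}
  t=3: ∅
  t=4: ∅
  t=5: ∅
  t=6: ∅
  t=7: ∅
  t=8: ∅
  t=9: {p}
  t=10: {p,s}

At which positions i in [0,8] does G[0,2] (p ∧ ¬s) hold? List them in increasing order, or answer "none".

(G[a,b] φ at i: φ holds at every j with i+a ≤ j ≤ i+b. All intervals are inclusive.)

Evaluate at each i in [0,8]:
  i=0: ✓ (all of [0,2])
  i=1: ✗ (fails at j=3)
  i=2: ✗ (fails at j=3)
  i=3: ✗ (fails at j=3)
  i=4: ✗ (fails at j=4)
  i=5: ✗ (fails at j=5)
  i=6: ✗ (fails at j=6)
  i=7: ✗ (fails at j=7)
  i=8: ✗ (fails at j=8)

0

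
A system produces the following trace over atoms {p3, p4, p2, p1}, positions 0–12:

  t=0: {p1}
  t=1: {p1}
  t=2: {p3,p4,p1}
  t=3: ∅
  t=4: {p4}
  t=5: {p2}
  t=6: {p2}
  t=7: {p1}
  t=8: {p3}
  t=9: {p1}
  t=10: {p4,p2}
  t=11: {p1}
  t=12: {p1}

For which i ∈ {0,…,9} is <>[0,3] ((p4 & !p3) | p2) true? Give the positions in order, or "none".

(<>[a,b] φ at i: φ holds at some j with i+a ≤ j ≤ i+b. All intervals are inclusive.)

Evaluate at each i in [0,9]:
  i=0: ✗ (none in [0,3])
  i=1: ✓ (witness j=4)
  i=2: ✓ (witness j=4)
  i=3: ✓ (witness j=4)
  i=4: ✓ (witness j=4)
  i=5: ✓ (witness j=5)
  i=6: ✓ (witness j=6)
  i=7: ✓ (witness j=10)
  i=8: ✓ (witness j=10)
  i=9: ✓ (witness j=10)

1, 2, 3, 4, 5, 6, 7, 8, 9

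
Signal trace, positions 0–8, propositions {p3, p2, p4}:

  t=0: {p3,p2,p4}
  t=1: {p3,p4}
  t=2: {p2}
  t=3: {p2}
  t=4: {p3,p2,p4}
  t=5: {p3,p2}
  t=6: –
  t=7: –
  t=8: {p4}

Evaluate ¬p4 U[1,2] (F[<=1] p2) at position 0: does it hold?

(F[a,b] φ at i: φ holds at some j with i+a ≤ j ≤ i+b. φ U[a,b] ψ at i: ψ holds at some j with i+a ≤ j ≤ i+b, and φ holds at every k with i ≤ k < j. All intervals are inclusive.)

Need some j in [1,2] with F[<=1] p2, and ¬p4 at every k in [0,j-1].
  j=1: F[<=1] p2 holds, but ¬p4 fails at k=0 → not this j.
  j=2: F[<=1] p2 holds, but ¬p4 fails at k=0 → not this j.
No j in the window works → until fails.

No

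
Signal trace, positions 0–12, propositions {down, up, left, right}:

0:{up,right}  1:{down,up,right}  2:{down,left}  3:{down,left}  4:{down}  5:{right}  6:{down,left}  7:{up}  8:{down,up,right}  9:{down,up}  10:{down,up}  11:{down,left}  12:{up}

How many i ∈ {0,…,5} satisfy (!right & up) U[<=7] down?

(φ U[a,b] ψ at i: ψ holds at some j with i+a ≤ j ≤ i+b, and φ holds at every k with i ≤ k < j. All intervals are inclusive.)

4

Evaluate at each i in [0,5]:
  i=0: ✗ (lhs fails at k=0 before rhs at j=1)
  i=1: ✓ (rhs at j=1)
  i=2: ✓ (rhs at j=2)
  i=3: ✓ (rhs at j=3)
  i=4: ✓ (rhs at j=4)
  i=5: ✗ (lhs fails at k=5 before rhs at j=6)
Positions where it holds: {1, 2, 3, 4} → 4.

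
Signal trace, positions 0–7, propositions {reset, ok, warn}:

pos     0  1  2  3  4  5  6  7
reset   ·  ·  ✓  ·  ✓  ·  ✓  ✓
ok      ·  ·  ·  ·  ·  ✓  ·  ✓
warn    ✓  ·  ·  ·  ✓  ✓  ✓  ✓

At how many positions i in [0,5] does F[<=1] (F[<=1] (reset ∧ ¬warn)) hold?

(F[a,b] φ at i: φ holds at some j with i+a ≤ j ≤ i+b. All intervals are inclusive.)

Evaluate at each i in [0,5]:
  i=0: ✓ (witness j=1)
  i=1: ✓ (witness j=1)
  i=2: ✓ (witness j=2)
  i=3: ✗ (none in [3,4])
  i=4: ✗ (none in [4,5])
  i=5: ✗ (none in [5,6])
Positions where it holds: {0, 1, 2} → 3.

3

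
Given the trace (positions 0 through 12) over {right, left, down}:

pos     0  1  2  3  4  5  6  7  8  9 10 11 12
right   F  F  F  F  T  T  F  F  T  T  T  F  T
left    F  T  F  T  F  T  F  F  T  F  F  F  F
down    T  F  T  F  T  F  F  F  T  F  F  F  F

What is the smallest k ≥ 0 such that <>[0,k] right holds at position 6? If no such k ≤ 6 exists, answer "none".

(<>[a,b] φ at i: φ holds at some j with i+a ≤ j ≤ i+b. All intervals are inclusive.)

Scan j = 6,7,… for right:
  j=6: fails
  j=7: fails
  j=8: holds
First hit at j=8, so smallest k = 8-6 = 2.

2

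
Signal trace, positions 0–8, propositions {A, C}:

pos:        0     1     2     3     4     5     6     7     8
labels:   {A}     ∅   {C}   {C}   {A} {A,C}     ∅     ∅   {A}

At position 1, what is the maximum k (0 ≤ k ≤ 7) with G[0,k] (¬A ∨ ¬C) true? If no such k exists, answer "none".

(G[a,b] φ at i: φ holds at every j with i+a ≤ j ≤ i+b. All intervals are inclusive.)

(¬A ∨ ¬C) must hold from j=1 onward; find where it first fails.
  j=1: holds
  j=2: holds
  j=3: holds
  j=4: holds
  j=5: fails
Holds on [1,4], so largest k = 3.

3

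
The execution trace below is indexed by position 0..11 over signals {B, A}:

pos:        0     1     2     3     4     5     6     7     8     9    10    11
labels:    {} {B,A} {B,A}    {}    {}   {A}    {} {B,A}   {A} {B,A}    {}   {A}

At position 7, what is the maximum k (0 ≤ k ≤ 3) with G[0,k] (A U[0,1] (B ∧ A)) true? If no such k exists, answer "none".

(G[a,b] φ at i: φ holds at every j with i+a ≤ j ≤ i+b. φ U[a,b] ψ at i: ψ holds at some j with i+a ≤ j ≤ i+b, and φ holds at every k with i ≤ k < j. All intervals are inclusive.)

2

(A U[0,1] (B ∧ A)) must hold from j=7 onward; find where it first fails.
  j=7: holds
  j=8: holds
  j=9: holds
  j=10: fails
Holds on [7,9], so largest k = 2.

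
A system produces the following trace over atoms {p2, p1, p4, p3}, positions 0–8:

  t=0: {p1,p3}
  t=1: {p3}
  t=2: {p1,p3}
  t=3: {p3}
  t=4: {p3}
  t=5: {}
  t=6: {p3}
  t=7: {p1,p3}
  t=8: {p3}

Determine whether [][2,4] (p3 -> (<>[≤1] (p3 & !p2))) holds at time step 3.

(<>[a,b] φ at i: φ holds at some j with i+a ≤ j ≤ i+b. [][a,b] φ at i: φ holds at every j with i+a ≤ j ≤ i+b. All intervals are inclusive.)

Yes

Check (p3 -> (<>[≤1] (p3 & !p2))) at every j in [5,7]:
  j=5: antecedent false → ✓
  j=6: antecedent true; consequent holds (witness at 6) → ✓
  j=7: antecedent true; consequent holds (witness at 7) → ✓
All positions satisfy it → formula holds.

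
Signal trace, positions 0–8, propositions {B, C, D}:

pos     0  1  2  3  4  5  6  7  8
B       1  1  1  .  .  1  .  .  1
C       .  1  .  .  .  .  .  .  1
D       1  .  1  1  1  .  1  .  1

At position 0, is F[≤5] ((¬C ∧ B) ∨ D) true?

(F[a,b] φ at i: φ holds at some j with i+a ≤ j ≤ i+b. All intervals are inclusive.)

Holds

Check ((¬C ∧ B) ∨ D) at each j in [0,5]:
  j=0: true
  j=1: false
  j=2: true
  j=3: true
  j=4: true
  j=5: true
Found at j=0 → formula holds.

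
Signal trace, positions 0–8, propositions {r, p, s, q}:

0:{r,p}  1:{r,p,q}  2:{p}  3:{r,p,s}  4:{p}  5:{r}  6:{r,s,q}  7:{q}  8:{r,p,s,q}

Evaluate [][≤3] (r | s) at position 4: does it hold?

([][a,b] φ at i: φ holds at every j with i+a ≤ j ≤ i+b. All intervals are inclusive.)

Check (r | s) at every j in [4,7]:
  j=4: false
  j=5: true
  j=6: true
  j=7: false
Fails at j=4 → formula fails.

Does not hold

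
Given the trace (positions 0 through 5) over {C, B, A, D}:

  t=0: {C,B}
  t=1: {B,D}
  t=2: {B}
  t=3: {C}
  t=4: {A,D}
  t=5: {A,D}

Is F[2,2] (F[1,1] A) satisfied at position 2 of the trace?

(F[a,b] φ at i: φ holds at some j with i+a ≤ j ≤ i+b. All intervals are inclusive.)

Holds

Check F[1,1] A at each j in [4,4]:
  j=4: holds (witness at 5)
Found at j=4 → formula holds.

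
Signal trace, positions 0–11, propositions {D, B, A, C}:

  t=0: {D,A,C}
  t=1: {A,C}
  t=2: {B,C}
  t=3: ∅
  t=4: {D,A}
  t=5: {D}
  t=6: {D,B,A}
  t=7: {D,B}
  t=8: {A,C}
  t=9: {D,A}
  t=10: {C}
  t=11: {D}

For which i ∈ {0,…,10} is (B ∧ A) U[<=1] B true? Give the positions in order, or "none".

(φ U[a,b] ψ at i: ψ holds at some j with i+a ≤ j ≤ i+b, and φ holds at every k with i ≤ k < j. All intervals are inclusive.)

2, 6, 7

Evaluate at each i in [0,10]:
  i=0: ✗ (no rhs in [0,1])
  i=1: ✗ (lhs fails at k=1 before rhs at j=2)
  i=2: ✓ (rhs at j=2)
  i=3: ✗ (no rhs in [3,4])
  i=4: ✗ (no rhs in [4,5])
  i=5: ✗ (lhs fails at k=5 before rhs at j=6)
  i=6: ✓ (rhs at j=6)
  i=7: ✓ (rhs at j=7)
  i=8: ✗ (no rhs in [8,9])
  i=9: ✗ (no rhs in [9,10])
  i=10: ✗ (no rhs in [10,11])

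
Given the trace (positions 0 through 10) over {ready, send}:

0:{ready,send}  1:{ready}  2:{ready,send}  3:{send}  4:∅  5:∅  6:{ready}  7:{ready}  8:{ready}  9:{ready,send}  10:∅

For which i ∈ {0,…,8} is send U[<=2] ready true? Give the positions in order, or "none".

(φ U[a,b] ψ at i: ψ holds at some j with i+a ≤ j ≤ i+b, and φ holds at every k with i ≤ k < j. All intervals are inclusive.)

Evaluate at each i in [0,8]:
  i=0: ✓ (rhs at j=0)
  i=1: ✓ (rhs at j=1)
  i=2: ✓ (rhs at j=2)
  i=3: ✗ (no rhs in [3,5])
  i=4: ✗ (lhs fails at k=4 before rhs at j=6)
  i=5: ✗ (lhs fails at k=5 before rhs at j=6)
  i=6: ✓ (rhs at j=6)
  i=7: ✓ (rhs at j=7)
  i=8: ✓ (rhs at j=8)

0, 1, 2, 6, 7, 8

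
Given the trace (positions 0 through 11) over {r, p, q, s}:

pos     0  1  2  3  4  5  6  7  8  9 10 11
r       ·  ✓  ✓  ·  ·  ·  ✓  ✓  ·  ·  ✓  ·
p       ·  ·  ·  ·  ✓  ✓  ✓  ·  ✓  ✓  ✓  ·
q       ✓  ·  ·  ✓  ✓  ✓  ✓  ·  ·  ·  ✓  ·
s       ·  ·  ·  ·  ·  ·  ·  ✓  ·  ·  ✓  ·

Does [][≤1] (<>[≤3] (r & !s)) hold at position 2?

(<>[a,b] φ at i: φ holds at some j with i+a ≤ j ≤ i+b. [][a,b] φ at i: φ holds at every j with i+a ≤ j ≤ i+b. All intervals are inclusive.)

Check <>[≤3] (r & !s) at every j in [2,3]:
  j=2: holds (witness at 2)
  j=3: holds (witness at 6)
All positions satisfy it → formula holds.

Yes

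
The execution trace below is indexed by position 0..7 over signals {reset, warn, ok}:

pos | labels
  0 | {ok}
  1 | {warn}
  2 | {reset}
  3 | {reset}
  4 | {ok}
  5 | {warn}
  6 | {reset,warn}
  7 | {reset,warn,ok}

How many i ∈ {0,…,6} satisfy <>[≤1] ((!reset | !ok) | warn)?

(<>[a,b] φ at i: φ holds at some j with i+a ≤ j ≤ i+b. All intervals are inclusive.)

Evaluate at each i in [0,6]:
  i=0: ✓ (witness j=0)
  i=1: ✓ (witness j=1)
  i=2: ✓ (witness j=2)
  i=3: ✓ (witness j=3)
  i=4: ✓ (witness j=4)
  i=5: ✓ (witness j=5)
  i=6: ✓ (witness j=6)
Positions where it holds: {0, 1, 2, 3, 4, 5, 6} → 7.

7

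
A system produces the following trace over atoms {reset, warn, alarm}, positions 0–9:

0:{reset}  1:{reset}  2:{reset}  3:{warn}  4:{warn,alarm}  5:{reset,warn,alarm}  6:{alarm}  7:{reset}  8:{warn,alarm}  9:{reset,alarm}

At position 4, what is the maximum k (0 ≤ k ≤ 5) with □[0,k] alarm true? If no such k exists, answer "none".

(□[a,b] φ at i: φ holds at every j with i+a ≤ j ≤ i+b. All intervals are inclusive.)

alarm must hold from j=4 onward; find where it first fails.
  j=4: holds
  j=5: holds
  j=6: holds
  j=7: fails
Holds on [4,6], so largest k = 2.

2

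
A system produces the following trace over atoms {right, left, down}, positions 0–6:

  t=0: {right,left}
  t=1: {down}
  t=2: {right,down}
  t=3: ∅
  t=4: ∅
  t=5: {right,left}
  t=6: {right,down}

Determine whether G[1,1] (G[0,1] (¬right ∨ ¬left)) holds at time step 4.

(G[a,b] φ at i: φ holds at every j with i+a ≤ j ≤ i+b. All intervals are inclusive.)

No

Check G[0,1] (¬right ∨ ¬left) at every j in [5,5]:
  j=5: fails at 5
Fails at j=5 → formula fails.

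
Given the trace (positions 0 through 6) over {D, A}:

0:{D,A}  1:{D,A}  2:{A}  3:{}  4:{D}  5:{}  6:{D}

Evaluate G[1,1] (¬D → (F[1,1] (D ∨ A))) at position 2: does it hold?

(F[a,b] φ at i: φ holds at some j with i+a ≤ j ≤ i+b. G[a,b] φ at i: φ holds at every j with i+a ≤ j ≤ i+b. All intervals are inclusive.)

Check (¬D → (F[1,1] (D ∨ A))) at every j in [3,3]:
  j=3: antecedent true; consequent holds (witness at 4) → ✓
All positions satisfy it → formula holds.

Holds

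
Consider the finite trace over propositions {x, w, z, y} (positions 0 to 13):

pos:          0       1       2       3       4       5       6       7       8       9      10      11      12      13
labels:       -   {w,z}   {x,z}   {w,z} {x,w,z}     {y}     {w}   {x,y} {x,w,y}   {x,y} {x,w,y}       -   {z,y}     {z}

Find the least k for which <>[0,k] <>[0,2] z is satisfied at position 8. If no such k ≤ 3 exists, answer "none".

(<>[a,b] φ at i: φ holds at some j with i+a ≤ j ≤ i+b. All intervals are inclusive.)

2

Scan j = 8,9,… for <>[0,2] z:
  j=8: fails
  j=9: fails
  j=10: holds
First hit at j=10, so smallest k = 10-8 = 2.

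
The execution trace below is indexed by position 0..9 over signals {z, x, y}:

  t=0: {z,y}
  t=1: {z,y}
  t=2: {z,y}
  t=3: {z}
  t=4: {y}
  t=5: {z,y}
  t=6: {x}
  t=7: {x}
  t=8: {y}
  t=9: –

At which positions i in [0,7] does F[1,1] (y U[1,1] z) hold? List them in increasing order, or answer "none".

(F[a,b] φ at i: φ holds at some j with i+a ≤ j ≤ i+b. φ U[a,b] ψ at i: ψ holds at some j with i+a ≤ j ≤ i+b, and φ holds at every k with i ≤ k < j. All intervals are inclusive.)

Evaluate at each i in [0,7]:
  i=0: ✓ (witness j=1)
  i=1: ✓ (witness j=2)
  i=2: ✗ (none in [3,3])
  i=3: ✓ (witness j=4)
  i=4: ✗ (none in [5,5])
  i=5: ✗ (none in [6,6])
  i=6: ✗ (none in [7,7])
  i=7: ✗ (none in [8,8])

0, 1, 3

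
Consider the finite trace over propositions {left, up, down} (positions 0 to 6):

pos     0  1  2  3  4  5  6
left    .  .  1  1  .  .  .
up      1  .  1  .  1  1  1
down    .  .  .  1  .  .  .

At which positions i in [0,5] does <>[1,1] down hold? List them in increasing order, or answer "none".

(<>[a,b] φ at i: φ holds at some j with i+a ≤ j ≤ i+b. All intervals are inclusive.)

Evaluate at each i in [0,5]:
  i=0: ✗ (none in [1,1])
  i=1: ✗ (none in [2,2])
  i=2: ✓ (witness j=3)
  i=3: ✗ (none in [4,4])
  i=4: ✗ (none in [5,5])
  i=5: ✗ (none in [6,6])

2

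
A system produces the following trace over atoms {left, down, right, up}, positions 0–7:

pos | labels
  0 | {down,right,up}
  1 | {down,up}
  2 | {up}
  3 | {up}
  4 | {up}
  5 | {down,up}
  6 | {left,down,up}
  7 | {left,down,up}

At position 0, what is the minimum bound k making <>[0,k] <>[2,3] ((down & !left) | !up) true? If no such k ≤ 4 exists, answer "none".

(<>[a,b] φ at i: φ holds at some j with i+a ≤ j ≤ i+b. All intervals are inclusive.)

Scan j = 0,1,… for <>[2,3] ((down & !left) | !up):
  j=0: fails
  j=1: fails
  j=2: holds
First hit at j=2, so smallest k = 2-0 = 2.

2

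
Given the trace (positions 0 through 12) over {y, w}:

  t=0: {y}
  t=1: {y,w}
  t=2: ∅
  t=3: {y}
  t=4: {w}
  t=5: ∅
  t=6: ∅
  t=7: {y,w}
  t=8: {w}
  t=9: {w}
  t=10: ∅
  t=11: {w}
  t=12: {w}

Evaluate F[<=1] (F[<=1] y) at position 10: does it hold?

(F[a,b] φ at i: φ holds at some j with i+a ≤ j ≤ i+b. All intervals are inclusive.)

Check F[<=1] y at each j in [10,11]:
  j=10: fails (none in [10,11])
  j=11: fails (none in [11,12])
No position in the window satisfies it → formula fails.

False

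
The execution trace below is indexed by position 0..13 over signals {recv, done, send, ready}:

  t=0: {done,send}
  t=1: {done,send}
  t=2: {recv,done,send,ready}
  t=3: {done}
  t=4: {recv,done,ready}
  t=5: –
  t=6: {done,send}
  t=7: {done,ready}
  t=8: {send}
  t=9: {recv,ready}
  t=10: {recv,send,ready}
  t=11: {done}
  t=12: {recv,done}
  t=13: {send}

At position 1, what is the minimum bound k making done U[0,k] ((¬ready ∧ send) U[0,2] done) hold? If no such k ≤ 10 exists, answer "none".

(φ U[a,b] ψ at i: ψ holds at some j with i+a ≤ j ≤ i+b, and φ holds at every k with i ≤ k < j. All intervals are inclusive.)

Need earliest j ≥ 1 with ((¬ready ∧ send) U[0,2] done), and done at every k in [1,j-1].
  j=1: rhs holds (empty prefix). k = 0.

0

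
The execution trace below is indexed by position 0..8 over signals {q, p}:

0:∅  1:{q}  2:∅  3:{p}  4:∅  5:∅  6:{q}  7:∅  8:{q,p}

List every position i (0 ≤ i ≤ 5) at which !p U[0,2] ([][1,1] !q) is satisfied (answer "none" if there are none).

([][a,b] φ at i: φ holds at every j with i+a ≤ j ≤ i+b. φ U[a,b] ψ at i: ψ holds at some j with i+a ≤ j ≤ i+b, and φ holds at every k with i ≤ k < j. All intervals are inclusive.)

Evaluate at each i in [0,5]:
  i=0: ✓ (rhs at j=1; lhs holds on [0,0])
  i=1: ✓ (rhs at j=1)
  i=2: ✓ (rhs at j=2)
  i=3: ✓ (rhs at j=3)
  i=4: ✓ (rhs at j=4)
  i=5: ✓ (rhs at j=6; lhs holds on [5,5])

0, 1, 2, 3, 4, 5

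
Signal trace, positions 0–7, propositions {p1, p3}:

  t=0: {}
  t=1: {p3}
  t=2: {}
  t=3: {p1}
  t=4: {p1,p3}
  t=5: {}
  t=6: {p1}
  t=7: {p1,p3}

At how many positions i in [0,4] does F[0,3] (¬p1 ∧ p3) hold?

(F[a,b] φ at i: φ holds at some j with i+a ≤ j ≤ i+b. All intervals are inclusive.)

2

Evaluate at each i in [0,4]:
  i=0: ✓ (witness j=1)
  i=1: ✓ (witness j=1)
  i=2: ✗ (none in [2,5])
  i=3: ✗ (none in [3,6])
  i=4: ✗ (none in [4,7])
Positions where it holds: {0, 1} → 2.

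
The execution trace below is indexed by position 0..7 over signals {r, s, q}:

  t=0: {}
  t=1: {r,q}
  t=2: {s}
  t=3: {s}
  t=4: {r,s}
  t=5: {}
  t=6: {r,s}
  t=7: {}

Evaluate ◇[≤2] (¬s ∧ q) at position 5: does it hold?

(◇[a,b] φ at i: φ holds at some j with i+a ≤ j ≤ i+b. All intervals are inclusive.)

Does not hold

Check (¬s ∧ q) at each j in [5,7]:
  j=5: false
  j=6: false
  j=7: false
No position in the window satisfies it → formula fails.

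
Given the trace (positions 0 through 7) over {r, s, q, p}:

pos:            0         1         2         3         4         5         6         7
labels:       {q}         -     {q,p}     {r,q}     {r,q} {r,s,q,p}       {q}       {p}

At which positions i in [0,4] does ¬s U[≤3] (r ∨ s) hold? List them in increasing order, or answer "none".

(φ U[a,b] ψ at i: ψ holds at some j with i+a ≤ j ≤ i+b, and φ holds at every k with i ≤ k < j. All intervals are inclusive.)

0, 1, 2, 3, 4

Evaluate at each i in [0,4]:
  i=0: ✓ (rhs at j=3; lhs holds on [0,2])
  i=1: ✓ (rhs at j=3; lhs holds on [1,2])
  i=2: ✓ (rhs at j=3; lhs holds on [2,2])
  i=3: ✓ (rhs at j=3)
  i=4: ✓ (rhs at j=4)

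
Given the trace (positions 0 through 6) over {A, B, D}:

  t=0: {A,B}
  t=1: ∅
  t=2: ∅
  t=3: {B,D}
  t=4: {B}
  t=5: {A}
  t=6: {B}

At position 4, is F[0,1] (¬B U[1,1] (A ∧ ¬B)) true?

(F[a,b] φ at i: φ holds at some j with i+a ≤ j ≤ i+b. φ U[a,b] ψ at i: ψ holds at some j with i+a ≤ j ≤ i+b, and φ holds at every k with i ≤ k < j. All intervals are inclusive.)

Check (¬B U[1,1] (A ∧ ¬B)) at each j in [4,5]:
  j=4: fails
  j=5: fails
No position in the window satisfies it → formula fails.

Does not hold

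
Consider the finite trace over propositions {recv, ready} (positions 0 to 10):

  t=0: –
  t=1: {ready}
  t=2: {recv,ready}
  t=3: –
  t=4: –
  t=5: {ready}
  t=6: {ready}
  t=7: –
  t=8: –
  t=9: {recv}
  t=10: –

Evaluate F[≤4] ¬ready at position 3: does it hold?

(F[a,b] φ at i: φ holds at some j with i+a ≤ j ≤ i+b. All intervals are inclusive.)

Check ¬ready at each j in [3,7]:
  j=3: true
  j=4: true
  j=5: false
  j=6: false
  j=7: true
Found at j=3 → formula holds.

Holds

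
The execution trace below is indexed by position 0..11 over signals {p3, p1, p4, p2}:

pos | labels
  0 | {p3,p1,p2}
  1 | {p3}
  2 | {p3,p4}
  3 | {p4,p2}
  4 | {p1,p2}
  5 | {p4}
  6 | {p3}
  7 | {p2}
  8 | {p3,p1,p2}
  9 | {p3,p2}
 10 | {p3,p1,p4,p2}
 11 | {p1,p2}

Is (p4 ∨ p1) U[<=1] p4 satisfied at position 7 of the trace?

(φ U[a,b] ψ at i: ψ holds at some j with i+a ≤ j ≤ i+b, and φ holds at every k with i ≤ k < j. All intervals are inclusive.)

No

Need some j in [7,8] with p4, and (p4 ∨ p1) at every k in [7,j-1].
  j=7: p4 false.
  j=8: p4 false.
No j in the window works → until fails.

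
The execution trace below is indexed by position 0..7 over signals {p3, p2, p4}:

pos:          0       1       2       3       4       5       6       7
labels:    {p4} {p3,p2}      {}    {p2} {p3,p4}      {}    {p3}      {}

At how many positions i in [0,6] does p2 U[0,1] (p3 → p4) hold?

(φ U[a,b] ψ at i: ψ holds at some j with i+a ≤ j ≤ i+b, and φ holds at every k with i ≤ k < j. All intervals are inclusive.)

Evaluate at each i in [0,6]:
  i=0: ✓ (rhs at j=0)
  i=1: ✓ (rhs at j=2; lhs holds on [1,1])
  i=2: ✓ (rhs at j=2)
  i=3: ✓ (rhs at j=3)
  i=4: ✓ (rhs at j=4)
  i=5: ✓ (rhs at j=5)
  i=6: ✗ (lhs fails at k=6 before rhs at j=7)
Positions where it holds: {0, 1, 2, 3, 4, 5} → 6.

6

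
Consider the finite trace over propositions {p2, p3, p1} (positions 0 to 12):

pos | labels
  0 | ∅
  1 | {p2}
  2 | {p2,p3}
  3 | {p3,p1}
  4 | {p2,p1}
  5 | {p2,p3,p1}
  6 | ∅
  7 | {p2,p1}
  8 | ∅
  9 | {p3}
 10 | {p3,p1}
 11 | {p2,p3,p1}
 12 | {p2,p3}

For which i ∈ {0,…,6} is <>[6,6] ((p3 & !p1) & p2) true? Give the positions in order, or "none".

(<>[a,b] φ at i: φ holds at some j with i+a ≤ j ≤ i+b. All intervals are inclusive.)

6

Evaluate at each i in [0,6]:
  i=0: ✗ (none in [6,6])
  i=1: ✗ (none in [7,7])
  i=2: ✗ (none in [8,8])
  i=3: ✗ (none in [9,9])
  i=4: ✗ (none in [10,10])
  i=5: ✗ (none in [11,11])
  i=6: ✓ (witness j=12)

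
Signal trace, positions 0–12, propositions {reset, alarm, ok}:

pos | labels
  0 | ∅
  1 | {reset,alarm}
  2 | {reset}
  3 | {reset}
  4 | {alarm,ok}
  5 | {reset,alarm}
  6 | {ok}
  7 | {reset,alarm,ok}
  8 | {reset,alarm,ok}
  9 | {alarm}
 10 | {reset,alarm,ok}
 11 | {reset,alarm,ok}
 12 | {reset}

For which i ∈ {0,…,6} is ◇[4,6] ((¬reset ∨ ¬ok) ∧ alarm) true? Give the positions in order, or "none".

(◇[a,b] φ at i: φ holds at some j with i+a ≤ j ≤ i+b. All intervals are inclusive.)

Evaluate at each i in [0,6]:
  i=0: ✓ (witness j=4)
  i=1: ✓ (witness j=5)
  i=2: ✗ (none in [6,8])
  i=3: ✓ (witness j=9)
  i=4: ✓ (witness j=9)
  i=5: ✓ (witness j=9)
  i=6: ✗ (none in [10,12])

0, 1, 3, 4, 5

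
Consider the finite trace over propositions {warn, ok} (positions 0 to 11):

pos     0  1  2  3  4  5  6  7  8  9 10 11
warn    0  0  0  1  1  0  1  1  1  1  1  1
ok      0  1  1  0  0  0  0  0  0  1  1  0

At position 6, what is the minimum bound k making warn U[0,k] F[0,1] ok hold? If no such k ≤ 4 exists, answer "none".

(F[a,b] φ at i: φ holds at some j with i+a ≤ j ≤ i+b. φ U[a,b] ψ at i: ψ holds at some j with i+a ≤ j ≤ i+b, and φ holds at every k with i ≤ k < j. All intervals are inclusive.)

2

Need earliest j ≥ 6 with F[0,1] ok, and warn at every k in [6,j-1].
  j=6: rhs fails.
  j=7: rhs fails.
  j=8: rhs holds; lhs holds on [6,7]. k = 2.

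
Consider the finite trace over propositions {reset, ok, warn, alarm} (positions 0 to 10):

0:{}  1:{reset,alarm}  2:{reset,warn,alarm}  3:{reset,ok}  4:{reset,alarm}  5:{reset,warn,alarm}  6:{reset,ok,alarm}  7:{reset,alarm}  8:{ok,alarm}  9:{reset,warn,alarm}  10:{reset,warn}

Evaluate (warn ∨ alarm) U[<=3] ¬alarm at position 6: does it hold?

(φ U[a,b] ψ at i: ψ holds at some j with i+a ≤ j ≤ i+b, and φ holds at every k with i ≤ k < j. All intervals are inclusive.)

Does not hold

Need some j in [6,9] with ¬alarm, and (warn ∨ alarm) at every k in [6,j-1].
  j=6: ¬alarm false.
  j=7: ¬alarm false.
  j=8: ¬alarm false.
  j=9: ¬alarm false.
No j in the window works → until fails.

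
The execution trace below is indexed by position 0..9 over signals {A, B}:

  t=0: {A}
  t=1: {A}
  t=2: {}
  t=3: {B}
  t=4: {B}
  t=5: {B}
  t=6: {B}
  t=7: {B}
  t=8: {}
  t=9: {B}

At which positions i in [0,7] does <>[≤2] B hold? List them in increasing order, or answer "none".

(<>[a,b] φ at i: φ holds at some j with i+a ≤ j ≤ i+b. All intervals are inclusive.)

Evaluate at each i in [0,7]:
  i=0: ✗ (none in [0,2])
  i=1: ✓ (witness j=3)
  i=2: ✓ (witness j=3)
  i=3: ✓ (witness j=3)
  i=4: ✓ (witness j=4)
  i=5: ✓ (witness j=5)
  i=6: ✓ (witness j=6)
  i=7: ✓ (witness j=7)

1, 2, 3, 4, 5, 6, 7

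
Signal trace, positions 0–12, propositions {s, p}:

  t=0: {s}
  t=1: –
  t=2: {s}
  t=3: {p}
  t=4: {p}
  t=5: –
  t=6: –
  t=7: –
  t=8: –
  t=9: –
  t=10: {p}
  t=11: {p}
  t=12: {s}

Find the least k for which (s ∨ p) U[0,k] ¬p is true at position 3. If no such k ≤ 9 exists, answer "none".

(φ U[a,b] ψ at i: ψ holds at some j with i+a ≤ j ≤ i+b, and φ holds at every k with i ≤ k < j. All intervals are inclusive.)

Need earliest j ≥ 3 with ¬p, and (s ∨ p) at every k in [3,j-1].
  j=3: rhs fails.
  j=4: rhs fails.
  j=5: rhs holds; lhs holds on [3,4]. k = 2.

2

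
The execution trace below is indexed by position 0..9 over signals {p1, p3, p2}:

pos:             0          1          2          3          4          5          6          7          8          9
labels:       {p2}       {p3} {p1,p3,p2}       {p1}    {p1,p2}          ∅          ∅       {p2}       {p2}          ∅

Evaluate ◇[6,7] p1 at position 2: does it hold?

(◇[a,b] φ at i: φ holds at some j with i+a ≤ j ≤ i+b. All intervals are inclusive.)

False

Check p1 at each j in [8,9]:
  j=8: false
  j=9: false
No position in the window satisfies it → formula fails.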